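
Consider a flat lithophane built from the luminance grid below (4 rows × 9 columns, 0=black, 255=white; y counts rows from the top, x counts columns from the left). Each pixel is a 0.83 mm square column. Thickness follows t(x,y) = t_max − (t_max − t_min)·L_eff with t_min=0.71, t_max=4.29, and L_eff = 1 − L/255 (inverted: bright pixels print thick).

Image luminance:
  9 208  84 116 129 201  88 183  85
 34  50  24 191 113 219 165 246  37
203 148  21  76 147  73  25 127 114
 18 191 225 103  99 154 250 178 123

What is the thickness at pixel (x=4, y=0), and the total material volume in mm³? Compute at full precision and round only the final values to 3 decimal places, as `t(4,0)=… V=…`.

span = t_max - t_min = 4.29 - 0.71 = 3.580
L(4,0) = 129, L_eff = 1 - 129/255 = 0.494118 (inverted)
t(4,0) = 4.29 - 3.580·0.494118 = 2.521
Σt over all 4·9 pixels = 1123693/12750 ≈ 88.1327843
V = pitch²·Σt = 0.83²·1123693/12750 = 60.715

t(4,0)=2.521 V=60.715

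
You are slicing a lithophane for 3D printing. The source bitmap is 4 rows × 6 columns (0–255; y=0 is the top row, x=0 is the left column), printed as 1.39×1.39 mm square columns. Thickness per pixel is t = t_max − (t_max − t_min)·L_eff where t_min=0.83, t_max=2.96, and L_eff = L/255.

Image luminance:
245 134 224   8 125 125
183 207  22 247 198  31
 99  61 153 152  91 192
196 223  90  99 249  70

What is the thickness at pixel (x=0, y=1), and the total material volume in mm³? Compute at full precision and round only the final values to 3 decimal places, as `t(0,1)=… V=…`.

t(0,1)=1.431 V=81.997

span = t_max - t_min = 2.96 - 0.83 = 2.130
L(0,1) = 183, L_eff = 183/255 = 0.717647
t(0,1) = 2.96 - 2.130·0.717647 = 1.431
Σt over all 4·6 pixels = 90184/2125 ≈ 42.4395294
V = pitch²·Σt = 1.39²·90184/2125 = 81.997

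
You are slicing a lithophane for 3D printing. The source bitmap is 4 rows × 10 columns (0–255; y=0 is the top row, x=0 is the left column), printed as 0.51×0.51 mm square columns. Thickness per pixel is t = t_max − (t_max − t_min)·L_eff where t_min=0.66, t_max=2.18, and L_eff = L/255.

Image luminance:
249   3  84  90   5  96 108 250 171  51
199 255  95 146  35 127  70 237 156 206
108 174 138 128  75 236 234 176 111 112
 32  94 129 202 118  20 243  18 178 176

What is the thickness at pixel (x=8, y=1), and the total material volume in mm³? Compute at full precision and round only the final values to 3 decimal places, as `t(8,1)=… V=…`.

t(8,1)=1.250 V=14.409

span = t_max - t_min = 2.18 - 0.66 = 1.520
L(8,1) = 156, L_eff = 156/255 = 0.611765
t(8,1) = 2.18 - 1.520·0.611765 = 1.250
Σt over all 4·10 pixels = 70634/1275 ≈ 55.3992157
V = pitch²·Σt = 0.51²·70634/1275 = 14.409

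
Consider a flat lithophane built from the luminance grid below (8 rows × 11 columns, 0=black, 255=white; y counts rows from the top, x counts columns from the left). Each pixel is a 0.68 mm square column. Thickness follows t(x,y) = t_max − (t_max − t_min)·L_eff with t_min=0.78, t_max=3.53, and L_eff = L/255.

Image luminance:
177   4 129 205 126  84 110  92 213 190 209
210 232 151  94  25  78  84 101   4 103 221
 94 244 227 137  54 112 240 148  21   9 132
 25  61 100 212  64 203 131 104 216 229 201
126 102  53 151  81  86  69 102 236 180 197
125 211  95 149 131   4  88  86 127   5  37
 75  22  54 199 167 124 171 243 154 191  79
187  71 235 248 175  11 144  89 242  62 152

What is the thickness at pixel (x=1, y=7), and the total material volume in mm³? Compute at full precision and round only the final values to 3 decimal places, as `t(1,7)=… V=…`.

span = t_max - t_min = 3.53 - 0.78 = 2.750
L(1,7) = 71, L_eff = 71/255 = 0.278431
t(1,7) = 3.53 - 2.750·0.278431 = 2.764
Σt over all 8·11 pixels = 480227/2550 ≈ 188.3243137
V = pitch²·Σt = 0.68²·480227/2550 = 87.081

t(1,7)=2.764 V=87.081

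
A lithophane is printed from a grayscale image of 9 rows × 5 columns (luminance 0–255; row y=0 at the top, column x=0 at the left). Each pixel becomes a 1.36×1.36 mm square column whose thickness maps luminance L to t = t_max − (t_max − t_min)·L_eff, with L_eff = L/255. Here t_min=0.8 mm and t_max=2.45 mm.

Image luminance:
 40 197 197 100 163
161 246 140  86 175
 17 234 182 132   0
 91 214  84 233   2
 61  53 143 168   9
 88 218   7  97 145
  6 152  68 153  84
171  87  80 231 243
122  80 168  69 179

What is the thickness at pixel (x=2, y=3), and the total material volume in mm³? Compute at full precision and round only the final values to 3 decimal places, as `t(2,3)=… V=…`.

t(2,3)=1.906 V=137.185

span = t_max - t_min = 2.45 - 0.8 = 1.650
L(2,3) = 84, L_eff = 84/255 = 0.329412
t(2,3) = 2.45 - 1.650·0.329412 = 1.906
Σt over all 9·5 pixels = 74.17
V = pitch²·Σt = 1.36²·74.17 = 137.185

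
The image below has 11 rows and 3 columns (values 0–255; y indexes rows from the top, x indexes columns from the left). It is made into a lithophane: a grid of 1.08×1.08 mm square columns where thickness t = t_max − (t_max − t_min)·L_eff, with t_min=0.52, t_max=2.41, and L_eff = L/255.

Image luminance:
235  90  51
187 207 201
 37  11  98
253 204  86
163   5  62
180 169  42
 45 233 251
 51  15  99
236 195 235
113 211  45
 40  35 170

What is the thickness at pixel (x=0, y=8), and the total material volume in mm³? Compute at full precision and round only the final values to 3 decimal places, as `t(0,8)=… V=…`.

span = t_max - t_min = 2.41 - 0.52 = 1.890
L(0,8) = 236, L_eff = 236/255 = 0.925490
t(0,8) = 2.41 - 1.890·0.925490 = 0.661
Σt over all 11·3 pixels = 20397/425 ≈ 47.9929412
V = pitch²·Σt = 1.08²·20397/425 = 55.979

t(0,8)=0.661 V=55.979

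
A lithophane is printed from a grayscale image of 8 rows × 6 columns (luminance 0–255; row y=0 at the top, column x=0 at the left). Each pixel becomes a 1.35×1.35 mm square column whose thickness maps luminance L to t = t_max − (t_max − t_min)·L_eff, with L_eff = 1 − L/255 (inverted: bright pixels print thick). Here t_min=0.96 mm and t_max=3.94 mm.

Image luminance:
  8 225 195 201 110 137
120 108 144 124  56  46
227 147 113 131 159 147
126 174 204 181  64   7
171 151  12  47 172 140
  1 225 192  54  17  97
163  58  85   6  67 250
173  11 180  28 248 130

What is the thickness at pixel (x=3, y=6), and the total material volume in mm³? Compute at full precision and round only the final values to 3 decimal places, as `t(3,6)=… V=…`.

span = t_max - t_min = 3.94 - 0.96 = 2.980
L(3,6) = 6, L_eff = 1 - 6/255 = 0.976471 (inverted)
t(3,6) = 3.94 - 2.980·0.976471 = 1.030
Σt over all 8·6 pixels = 242748/2125 ≈ 114.2343529
V = pitch²·Σt = 1.35²·242748/2125 = 208.192

t(3,6)=1.030 V=208.192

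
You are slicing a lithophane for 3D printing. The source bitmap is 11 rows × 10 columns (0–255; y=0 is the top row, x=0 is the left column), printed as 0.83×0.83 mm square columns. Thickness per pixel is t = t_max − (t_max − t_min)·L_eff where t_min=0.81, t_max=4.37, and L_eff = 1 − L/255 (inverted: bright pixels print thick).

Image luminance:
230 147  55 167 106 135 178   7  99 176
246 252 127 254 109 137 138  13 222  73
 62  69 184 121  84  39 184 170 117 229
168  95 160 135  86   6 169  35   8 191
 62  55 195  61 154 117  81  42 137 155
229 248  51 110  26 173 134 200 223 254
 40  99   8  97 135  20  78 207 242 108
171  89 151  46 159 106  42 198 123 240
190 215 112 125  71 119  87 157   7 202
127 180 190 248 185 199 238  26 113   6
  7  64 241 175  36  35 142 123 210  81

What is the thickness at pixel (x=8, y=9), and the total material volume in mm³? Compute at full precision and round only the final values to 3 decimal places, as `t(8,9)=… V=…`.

t(8,9)=2.388 V=197.566

span = t_max - t_min = 4.37 - 0.81 = 3.560
L(8,9) = 113, L_eff = 1 - 113/255 = 0.556863 (inverted)
t(8,9) = 4.37 - 3.560·0.556863 = 2.388
Σt over all 11·10 pixels = 243767/850 ≈ 286.7847059
V = pitch²·Σt = 0.83²·243767/850 = 197.566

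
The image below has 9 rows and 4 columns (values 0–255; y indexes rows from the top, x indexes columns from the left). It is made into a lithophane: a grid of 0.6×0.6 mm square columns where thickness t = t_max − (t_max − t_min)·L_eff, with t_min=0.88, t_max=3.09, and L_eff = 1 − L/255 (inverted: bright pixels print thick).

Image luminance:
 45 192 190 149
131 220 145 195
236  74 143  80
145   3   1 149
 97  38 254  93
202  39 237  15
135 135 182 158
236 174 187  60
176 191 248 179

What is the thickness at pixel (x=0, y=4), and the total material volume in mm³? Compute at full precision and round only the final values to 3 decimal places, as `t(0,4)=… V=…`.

span = t_max - t_min = 3.09 - 0.88 = 2.210
L(0,4) = 97, L_eff = 1 - 97/255 = 0.619608 (inverted)
t(0,4) = 3.09 - 2.210·0.619608 = 1.721
Σt over all 9·4 pixels = 57131/750 ≈ 76.1746667
V = pitch²·Σt = 0.6²·57131/750 = 27.423

t(0,4)=1.721 V=27.423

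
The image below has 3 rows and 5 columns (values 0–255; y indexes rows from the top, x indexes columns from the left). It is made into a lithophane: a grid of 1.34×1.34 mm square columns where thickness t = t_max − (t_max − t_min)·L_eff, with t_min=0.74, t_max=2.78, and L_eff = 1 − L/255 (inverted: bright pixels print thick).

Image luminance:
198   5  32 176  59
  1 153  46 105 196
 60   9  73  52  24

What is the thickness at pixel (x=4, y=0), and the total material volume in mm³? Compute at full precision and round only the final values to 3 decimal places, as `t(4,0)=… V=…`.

span = t_max - t_min = 2.78 - 0.74 = 2.040
L(4,0) = 59, L_eff = 1 - 59/255 = 0.768627 (inverted)
t(4,0) = 2.78 - 2.040·0.768627 = 1.212
Σt over all 3·5 pixels = 20.612
V = pitch²·Σt = 1.34²·20.612 = 37.011

t(4,0)=1.212 V=37.011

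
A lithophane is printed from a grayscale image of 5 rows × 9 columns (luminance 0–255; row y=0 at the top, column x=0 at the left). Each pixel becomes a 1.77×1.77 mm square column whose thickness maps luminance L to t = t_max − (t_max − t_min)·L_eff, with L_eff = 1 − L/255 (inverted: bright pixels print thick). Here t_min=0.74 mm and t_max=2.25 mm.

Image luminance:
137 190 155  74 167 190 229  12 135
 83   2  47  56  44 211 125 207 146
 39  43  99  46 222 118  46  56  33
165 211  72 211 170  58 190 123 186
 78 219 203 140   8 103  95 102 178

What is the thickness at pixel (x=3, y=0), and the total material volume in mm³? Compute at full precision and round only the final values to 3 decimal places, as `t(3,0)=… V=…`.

span = t_max - t_min = 2.25 - 0.74 = 1.510
L(3,0) = 74, L_eff = 1 - 74/255 = 0.709804 (inverted)
t(3,0) = 2.25 - 1.510·0.709804 = 1.178
Σt over all 5·9 pixels = 278029/4250 ≈ 65.4185882
V = pitch²·Σt = 1.77²·278029/4250 = 204.950

t(3,0)=1.178 V=204.950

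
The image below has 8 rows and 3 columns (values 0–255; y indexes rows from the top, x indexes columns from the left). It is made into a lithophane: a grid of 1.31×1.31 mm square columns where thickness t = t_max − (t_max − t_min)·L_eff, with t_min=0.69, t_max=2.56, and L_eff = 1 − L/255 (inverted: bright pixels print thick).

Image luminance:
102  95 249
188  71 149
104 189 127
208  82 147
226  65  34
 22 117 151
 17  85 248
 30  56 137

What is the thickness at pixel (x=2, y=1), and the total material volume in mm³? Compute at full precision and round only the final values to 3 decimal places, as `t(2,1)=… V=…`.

span = t_max - t_min = 2.56 - 0.69 = 1.870
L(2,1) = 149, L_eff = 1 - 149/255 = 0.415686 (inverted)
t(2,1) = 2.56 - 1.870·0.415686 = 1.783
Σt over all 8·3 pixels = 56729/1500 ≈ 37.8193333
V = pitch²·Σt = 1.31²·56729/1500 = 64.902

t(2,1)=1.783 V=64.902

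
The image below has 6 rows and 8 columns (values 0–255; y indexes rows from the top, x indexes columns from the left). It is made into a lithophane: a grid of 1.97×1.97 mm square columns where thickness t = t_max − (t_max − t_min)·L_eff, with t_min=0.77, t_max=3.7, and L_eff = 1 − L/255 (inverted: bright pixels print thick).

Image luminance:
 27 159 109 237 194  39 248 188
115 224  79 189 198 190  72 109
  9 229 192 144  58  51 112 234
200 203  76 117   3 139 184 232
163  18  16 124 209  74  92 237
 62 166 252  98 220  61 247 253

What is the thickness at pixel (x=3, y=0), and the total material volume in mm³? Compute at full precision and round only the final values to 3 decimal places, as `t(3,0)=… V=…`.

span = t_max - t_min = 3.7 - 0.77 = 2.930
L(3,0) = 237, L_eff = 1 - 237/255 = 0.070588 (inverted)
t(3,0) = 3.7 - 2.930·0.070588 = 3.493
Σt over all 6·8 pixels = 245843/2125 ≈ 115.6908235
V = pitch²·Σt = 1.97²·245843/2125 = 448.985

t(3,0)=3.493 V=448.985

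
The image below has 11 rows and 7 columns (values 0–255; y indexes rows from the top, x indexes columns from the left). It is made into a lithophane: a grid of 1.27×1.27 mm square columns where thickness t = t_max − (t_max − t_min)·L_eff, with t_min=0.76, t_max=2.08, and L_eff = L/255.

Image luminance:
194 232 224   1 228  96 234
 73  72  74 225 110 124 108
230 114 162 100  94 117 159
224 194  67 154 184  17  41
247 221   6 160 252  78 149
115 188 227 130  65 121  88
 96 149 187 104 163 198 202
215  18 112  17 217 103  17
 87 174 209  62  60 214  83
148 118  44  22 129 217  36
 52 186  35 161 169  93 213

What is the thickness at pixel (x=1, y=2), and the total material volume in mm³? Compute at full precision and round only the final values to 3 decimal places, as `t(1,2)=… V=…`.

t(1,2)=1.490 V=173.086

span = t_max - t_min = 2.08 - 0.76 = 1.320
L(1,2) = 114, L_eff = 114/255 = 0.447059
t(1,2) = 2.08 - 1.320·0.447059 = 1.490
Σt over all 11·7 pixels = 228041/2125 ≈ 107.3134118
V = pitch²·Σt = 1.27²·228041/2125 = 173.086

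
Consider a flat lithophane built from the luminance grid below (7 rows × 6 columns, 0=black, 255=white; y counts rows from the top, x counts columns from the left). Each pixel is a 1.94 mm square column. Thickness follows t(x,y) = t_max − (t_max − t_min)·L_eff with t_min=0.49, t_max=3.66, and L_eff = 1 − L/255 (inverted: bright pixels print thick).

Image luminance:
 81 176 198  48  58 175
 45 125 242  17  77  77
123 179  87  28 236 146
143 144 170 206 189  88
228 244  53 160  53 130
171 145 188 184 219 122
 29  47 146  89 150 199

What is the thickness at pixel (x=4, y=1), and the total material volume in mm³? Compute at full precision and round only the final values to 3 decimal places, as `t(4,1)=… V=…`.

t(4,1)=1.447 V=340.162

span = t_max - t_min = 3.66 - 0.49 = 3.170
L(4,1) = 77, L_eff = 1 - 77/255 = 0.698039 (inverted)
t(4,1) = 3.66 - 3.170·0.698039 = 1.447
Σt over all 7·6 pixels = 460949/5100 ≈ 90.3821569
V = pitch²·Σt = 1.94²·460949/5100 = 340.162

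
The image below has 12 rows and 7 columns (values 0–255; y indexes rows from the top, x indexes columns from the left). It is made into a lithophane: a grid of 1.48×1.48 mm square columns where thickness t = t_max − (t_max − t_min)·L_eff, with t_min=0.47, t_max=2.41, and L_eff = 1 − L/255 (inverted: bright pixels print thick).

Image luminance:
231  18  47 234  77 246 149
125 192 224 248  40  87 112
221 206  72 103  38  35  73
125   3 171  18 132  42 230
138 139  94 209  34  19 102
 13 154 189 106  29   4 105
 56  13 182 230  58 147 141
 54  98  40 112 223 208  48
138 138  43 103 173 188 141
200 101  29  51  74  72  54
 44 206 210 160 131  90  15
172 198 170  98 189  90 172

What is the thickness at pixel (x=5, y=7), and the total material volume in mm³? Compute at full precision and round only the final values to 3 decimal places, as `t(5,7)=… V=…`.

t(5,7)=2.052 V=251.353

span = t_max - t_min = 2.41 - 0.47 = 1.940
L(5,7) = 208, L_eff = 1 - 208/255 = 0.184314 (inverted)
t(5,7) = 2.41 - 1.940·0.184314 = 2.052
Σt over all 12·7 pixels = 114.752
V = pitch²·Σt = 1.48²·114.752 = 251.353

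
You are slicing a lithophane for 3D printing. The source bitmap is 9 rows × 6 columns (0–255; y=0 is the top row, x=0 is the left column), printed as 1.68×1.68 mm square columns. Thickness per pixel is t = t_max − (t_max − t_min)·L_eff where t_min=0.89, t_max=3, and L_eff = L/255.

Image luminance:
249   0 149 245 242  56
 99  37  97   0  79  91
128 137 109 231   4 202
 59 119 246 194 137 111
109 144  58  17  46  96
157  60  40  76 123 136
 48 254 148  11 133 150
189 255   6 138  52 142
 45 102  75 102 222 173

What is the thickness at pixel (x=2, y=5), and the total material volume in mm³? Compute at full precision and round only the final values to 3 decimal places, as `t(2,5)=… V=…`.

t(2,5)=2.669 V=309.445

span = t_max - t_min = 3 - 0.89 = 2.110
L(2,5) = 40, L_eff = 40/255 = 0.156863
t(2,5) = 3 - 2.110·0.156863 = 2.669
Σt over all 9·6 pixels = 698948/6375 ≈ 109.6389020
V = pitch²·Σt = 1.68²·698948/6375 = 309.445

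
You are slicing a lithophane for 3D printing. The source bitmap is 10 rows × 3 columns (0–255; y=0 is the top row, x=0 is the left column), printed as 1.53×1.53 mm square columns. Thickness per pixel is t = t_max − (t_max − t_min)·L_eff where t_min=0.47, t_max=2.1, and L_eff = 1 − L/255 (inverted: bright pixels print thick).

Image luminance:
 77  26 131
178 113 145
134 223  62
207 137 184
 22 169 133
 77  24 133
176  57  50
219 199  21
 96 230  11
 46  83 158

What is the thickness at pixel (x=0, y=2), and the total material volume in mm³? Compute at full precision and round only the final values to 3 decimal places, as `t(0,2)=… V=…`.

t(0,2)=1.327 V=85.693

span = t_max - t_min = 2.1 - 0.47 = 1.630
L(0,2) = 134, L_eff = 1 - 134/255 = 0.474510 (inverted)
t(0,2) = 2.1 - 1.630·0.474510 = 1.327
Σt over all 10·3 pixels = 933473/25500 ≈ 36.6067843
V = pitch²·Σt = 1.53²·933473/25500 = 85.693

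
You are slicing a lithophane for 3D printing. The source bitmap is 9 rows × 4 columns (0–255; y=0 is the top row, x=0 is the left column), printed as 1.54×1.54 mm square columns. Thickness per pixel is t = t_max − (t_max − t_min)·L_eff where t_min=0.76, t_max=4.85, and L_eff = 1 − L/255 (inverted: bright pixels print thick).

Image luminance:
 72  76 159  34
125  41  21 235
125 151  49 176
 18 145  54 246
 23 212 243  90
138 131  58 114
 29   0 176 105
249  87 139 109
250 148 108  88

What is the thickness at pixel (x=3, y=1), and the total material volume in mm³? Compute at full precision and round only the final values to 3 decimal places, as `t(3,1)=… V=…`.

t(3,1)=4.529 V=225.562

span = t_max - t_min = 4.85 - 0.76 = 4.090
L(3,1) = 235, L_eff = 1 - 235/255 = 0.078431 (inverted)
t(3,1) = 4.85 - 4.090·0.078431 = 4.529
Σt over all 9·4 pixels = 202108/2125 ≈ 95.1096471
V = pitch²·Σt = 1.54²·202108/2125 = 225.562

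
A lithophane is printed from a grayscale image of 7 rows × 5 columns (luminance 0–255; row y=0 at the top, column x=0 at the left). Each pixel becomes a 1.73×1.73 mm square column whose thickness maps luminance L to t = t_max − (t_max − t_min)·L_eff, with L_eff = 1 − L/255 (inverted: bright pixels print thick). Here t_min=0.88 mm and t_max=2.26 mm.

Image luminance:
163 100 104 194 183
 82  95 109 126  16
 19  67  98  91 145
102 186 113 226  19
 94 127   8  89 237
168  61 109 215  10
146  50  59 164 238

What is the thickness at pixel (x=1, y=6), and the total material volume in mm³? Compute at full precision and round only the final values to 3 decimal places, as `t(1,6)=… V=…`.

span = t_max - t_min = 2.26 - 0.88 = 1.380
L(1,6) = 50, L_eff = 1 - 50/255 = 0.803922 (inverted)
t(1,6) = 2.26 - 1.380·0.803922 = 1.151
Σt over all 7·5 pixels = 223199/4250 ≈ 52.5174118
V = pitch²·Σt = 1.73²·223199/4250 = 157.179

t(1,6)=1.151 V=157.179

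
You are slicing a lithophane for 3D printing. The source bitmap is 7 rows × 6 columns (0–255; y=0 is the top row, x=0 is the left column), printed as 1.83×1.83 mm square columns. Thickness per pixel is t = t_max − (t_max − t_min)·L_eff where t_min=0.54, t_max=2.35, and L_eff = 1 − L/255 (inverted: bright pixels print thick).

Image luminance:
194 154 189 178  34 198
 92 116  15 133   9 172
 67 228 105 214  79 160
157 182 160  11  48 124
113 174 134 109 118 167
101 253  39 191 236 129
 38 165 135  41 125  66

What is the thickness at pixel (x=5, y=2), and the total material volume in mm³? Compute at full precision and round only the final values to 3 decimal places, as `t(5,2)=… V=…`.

span = t_max - t_min = 2.35 - 0.54 = 1.810
L(5,2) = 160, L_eff = 1 - 160/255 = 0.372549 (inverted)
t(5,2) = 2.35 - 1.810·0.372549 = 1.676
Σt over all 7·6 pixels = 1547233/25500 ≈ 60.6758039
V = pitch²·Σt = 1.83²·1547233/25500 = 203.197

t(5,2)=1.676 V=203.197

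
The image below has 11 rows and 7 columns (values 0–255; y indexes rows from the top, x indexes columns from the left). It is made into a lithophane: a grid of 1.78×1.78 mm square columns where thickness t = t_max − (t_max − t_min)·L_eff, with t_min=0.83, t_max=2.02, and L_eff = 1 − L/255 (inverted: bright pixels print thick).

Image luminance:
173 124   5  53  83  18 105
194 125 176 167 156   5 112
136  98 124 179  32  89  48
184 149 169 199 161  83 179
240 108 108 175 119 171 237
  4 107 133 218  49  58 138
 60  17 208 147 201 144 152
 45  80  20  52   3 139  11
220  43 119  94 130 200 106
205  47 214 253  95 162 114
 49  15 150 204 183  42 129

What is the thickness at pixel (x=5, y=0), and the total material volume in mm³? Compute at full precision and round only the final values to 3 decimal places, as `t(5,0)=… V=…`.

t(5,0)=0.914 V=339.173

span = t_max - t_min = 2.02 - 0.83 = 1.190
L(5,0) = 18, L_eff = 1 - 18/255 = 0.929412 (inverted)
t(5,0) = 2.02 - 1.190·0.929412 = 0.914
Σt over all 11·7 pixels = 160573/1500 ≈ 107.0486667
V = pitch²·Σt = 1.78²·160573/1500 = 339.173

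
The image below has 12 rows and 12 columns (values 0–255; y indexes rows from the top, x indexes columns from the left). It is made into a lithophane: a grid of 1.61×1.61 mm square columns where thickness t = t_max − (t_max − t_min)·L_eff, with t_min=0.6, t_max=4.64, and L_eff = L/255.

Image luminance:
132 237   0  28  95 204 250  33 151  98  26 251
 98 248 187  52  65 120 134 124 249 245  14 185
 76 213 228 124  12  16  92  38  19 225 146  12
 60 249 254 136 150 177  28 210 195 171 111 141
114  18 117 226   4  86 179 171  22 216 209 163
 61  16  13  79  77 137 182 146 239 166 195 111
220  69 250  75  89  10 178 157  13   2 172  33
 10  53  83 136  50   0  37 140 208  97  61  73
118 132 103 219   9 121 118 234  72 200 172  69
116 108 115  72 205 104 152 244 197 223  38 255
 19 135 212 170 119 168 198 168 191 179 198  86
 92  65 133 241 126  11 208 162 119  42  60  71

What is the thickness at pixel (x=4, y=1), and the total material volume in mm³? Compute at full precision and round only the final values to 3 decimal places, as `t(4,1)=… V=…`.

t(4,1)=3.610 V=991.048

span = t_max - t_min = 4.64 - 0.6 = 4.040
L(4,1) = 65, L_eff = 65/255 = 0.254902
t(4,1) = 4.64 - 4.040·0.254902 = 3.610
Σt over all 12·12 pixels = 2437379/6375 ≈ 382.3339608
V = pitch²·Σt = 1.61²·2437379/6375 = 991.048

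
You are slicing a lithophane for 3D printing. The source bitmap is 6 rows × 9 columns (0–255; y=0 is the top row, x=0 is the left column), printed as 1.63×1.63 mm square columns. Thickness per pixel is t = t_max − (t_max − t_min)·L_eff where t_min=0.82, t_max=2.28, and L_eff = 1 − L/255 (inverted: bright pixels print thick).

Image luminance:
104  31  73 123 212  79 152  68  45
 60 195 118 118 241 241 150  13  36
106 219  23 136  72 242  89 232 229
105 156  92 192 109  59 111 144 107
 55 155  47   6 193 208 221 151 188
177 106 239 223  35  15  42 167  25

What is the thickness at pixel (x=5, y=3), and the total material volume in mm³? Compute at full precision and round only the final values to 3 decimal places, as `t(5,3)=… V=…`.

span = t_max - t_min = 2.28 - 0.82 = 1.460
L(5,3) = 59, L_eff = 1 - 59/255 = 0.768627 (inverted)
t(5,3) = 2.28 - 1.460·0.768627 = 1.158
Σt over all 6·9 pixels = 14083/170 ≈ 82.8411765
V = pitch²·Σt = 1.63²·14083/170 = 220.101

t(5,3)=1.158 V=220.101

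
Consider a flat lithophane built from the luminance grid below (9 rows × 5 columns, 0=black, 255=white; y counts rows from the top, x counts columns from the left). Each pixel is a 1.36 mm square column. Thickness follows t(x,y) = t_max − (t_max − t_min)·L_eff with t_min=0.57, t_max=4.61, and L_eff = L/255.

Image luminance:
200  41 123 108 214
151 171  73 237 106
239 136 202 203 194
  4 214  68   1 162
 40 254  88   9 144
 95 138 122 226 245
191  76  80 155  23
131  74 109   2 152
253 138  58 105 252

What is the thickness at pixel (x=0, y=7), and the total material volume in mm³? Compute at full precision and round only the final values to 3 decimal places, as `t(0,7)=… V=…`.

t(0,7)=2.535 V=207.674

span = t_max - t_min = 4.61 - 0.57 = 4.040
L(0,7) = 131, L_eff = 131/255 = 0.513725
t(0,7) = 4.61 - 4.040·0.513725 = 2.535
Σt over all 9·5 pixels = 2863147/25500 ≈ 112.2802745
V = pitch²·Σt = 1.36²·2863147/25500 = 207.674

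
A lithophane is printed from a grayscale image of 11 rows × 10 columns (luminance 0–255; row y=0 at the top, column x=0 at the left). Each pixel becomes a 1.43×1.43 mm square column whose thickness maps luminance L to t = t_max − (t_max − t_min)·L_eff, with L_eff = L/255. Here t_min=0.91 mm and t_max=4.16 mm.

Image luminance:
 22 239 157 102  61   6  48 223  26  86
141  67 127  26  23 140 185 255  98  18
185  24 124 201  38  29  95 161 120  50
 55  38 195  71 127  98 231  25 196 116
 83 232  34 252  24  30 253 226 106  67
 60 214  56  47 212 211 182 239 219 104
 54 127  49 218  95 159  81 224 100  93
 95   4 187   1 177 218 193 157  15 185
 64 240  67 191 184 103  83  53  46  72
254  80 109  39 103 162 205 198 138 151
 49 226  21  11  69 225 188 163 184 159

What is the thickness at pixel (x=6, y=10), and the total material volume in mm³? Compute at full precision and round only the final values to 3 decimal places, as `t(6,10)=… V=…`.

span = t_max - t_min = 4.16 - 0.91 = 3.250
L(6,10) = 188, L_eff = 188/255 = 0.737255
t(6,10) = 4.16 - 3.250·0.737255 = 1.764
Σt over all 11·10 pixels = 58643/204 ≈ 287.4656863
V = pitch²·Σt = 1.43²·58643/204 = 587.839

t(6,10)=1.764 V=587.839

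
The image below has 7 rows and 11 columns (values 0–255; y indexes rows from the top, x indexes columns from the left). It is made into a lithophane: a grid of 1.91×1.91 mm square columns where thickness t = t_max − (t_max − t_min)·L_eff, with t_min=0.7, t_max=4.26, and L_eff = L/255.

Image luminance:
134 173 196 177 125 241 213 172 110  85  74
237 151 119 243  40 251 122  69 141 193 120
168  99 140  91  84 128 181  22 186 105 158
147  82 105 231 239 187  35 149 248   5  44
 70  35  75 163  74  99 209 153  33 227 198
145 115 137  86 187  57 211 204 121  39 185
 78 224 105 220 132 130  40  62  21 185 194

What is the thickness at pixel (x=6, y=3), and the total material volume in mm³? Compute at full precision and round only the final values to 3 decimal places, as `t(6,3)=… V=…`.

t(6,3)=3.771 V=665.243

span = t_max - t_min = 4.26 - 0.7 = 3.560
L(6,3) = 35, L_eff = 35/255 = 0.137255
t(6,3) = 4.26 - 3.560·0.137255 = 3.771
Σt over all 7·11 pixels = 775001/4250 ≈ 182.3531765
V = pitch²·Σt = 1.91²·775001/4250 = 665.243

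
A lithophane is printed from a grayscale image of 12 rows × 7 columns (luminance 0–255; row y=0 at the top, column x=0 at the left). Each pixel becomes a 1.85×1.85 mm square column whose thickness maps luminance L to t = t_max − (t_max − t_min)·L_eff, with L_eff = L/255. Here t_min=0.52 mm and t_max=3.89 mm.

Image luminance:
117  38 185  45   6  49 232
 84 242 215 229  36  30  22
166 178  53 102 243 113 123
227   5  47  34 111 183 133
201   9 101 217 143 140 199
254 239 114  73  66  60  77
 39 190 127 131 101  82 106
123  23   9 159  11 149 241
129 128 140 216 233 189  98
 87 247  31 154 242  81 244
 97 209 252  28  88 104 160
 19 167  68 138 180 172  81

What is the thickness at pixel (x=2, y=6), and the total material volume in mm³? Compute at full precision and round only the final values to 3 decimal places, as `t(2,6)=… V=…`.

span = t_max - t_min = 3.89 - 0.52 = 3.370
L(2,6) = 127, L_eff = 127/255 = 0.498039
t(2,6) = 3.89 - 3.370·0.498039 = 2.212
Σt over all 12·7 pixels = 792577/4250 ≈ 186.4887059
V = pitch²·Σt = 1.85²·792577/4250 = 638.258

t(2,6)=2.212 V=638.258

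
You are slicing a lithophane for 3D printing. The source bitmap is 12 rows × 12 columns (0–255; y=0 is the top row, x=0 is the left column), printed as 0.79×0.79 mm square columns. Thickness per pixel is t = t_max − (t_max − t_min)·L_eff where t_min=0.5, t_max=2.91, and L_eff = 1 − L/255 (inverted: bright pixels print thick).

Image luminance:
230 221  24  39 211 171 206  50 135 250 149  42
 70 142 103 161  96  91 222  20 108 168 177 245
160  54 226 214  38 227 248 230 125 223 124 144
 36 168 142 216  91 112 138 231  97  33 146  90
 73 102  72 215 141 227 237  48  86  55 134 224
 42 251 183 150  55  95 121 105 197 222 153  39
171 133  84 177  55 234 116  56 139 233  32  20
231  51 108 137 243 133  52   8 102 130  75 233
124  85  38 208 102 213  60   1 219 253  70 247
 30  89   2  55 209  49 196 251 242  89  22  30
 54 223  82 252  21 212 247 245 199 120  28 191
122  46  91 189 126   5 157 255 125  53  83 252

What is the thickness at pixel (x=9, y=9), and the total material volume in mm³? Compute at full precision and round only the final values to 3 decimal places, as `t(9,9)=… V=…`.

span = t_max - t_min = 2.91 - 0.5 = 2.410
L(9,9) = 89, L_eff = 1 - 89/255 = 0.650980 (inverted)
t(9,9) = 2.91 - 2.410·0.650980 = 1.341
Σt over all 12·12 pixels = 3241963/12750 ≈ 254.2716078
V = pitch²·Σt = 0.79²·3241963/12750 = 158.691

t(9,9)=1.341 V=158.691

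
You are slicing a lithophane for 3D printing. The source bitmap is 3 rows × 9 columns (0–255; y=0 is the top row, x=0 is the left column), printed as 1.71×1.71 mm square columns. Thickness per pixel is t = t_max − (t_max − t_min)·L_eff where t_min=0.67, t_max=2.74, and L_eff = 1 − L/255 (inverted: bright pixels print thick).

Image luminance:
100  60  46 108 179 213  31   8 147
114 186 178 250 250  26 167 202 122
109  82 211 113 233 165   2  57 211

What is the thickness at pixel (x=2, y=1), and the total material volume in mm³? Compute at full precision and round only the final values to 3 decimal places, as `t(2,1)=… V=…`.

t(2,1)=2.115 V=137.637

span = t_max - t_min = 2.74 - 0.67 = 2.070
L(2,1) = 178, L_eff = 1 - 178/255 = 0.301961 (inverted)
t(2,1) = 2.74 - 2.070·0.301961 = 2.115
Σt over all 3·9 pixels = 47.07
V = pitch²·Σt = 1.71²·47.07 = 137.637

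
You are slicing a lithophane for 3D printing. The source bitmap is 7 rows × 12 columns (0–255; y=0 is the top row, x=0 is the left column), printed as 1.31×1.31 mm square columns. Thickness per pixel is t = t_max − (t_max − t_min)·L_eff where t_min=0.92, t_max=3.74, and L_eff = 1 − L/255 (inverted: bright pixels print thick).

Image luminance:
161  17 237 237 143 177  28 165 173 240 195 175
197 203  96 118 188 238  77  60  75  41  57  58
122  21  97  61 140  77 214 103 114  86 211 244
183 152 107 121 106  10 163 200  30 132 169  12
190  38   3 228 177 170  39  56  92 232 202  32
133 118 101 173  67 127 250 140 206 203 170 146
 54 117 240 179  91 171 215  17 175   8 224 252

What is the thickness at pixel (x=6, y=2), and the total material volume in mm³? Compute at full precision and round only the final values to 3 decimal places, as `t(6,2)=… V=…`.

t(6,2)=3.287 V=346.446

span = t_max - t_min = 3.74 - 0.92 = 2.820
L(6,2) = 214, L_eff = 1 - 214/255 = 0.160784 (inverted)
t(6,2) = 3.74 - 2.820·0.160784 = 3.287
Σt over all 7·12 pixels = 857989/4250 ≈ 201.8797647
V = pitch²·Σt = 1.31²·857989/4250 = 346.446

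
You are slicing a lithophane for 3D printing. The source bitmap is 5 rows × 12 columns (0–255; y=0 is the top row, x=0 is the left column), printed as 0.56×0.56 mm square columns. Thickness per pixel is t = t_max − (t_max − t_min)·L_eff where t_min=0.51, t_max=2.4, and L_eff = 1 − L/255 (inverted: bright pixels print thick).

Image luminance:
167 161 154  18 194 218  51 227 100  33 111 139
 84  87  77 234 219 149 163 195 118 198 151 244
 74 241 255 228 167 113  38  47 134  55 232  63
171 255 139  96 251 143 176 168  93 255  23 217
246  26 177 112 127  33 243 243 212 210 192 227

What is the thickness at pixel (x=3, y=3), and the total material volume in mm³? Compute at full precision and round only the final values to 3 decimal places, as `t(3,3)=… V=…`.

t(3,3)=1.222 V=30.920

span = t_max - t_min = 2.4 - 0.51 = 1.890
L(3,3) = 96, L_eff = 1 - 96/255 = 0.623529 (inverted)
t(3,3) = 2.4 - 1.890·0.623529 = 1.222
Σt over all 5·12 pixels = 419031/4250 ≈ 98.5955294
V = pitch²·Σt = 0.56²·419031/4250 = 30.920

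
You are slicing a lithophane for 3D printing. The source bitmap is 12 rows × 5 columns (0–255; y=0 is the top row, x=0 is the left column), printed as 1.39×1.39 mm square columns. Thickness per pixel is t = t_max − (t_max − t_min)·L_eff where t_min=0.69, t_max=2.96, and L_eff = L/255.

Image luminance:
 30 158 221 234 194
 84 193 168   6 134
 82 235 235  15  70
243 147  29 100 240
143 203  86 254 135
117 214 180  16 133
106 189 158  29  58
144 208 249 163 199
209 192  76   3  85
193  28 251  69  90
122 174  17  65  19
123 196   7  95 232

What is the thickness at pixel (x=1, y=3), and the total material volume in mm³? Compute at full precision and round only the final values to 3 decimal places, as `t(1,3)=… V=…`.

t(1,3)=1.651 V=204.720

span = t_max - t_min = 2.96 - 0.69 = 2.270
L(1,3) = 147, L_eff = 147/255 = 0.576471
t(1,3) = 2.96 - 2.270·0.576471 = 1.651
Σt over all 12·5 pixels = 675476/6375 ≈ 105.9570196
V = pitch²·Σt = 1.39²·675476/6375 = 204.720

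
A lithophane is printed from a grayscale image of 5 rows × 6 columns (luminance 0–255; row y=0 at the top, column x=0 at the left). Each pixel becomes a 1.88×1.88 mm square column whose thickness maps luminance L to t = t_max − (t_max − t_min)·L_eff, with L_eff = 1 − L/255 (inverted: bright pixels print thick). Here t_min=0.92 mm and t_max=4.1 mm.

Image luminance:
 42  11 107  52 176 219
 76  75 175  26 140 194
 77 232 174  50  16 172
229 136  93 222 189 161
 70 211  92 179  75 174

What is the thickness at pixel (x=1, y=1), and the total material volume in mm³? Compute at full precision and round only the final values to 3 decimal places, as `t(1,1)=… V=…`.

t(1,1)=1.855 V=267.022

span = t_max - t_min = 4.1 - 0.92 = 3.180
L(1,1) = 75, L_eff = 1 - 75/255 = 0.705882 (inverted)
t(1,1) = 4.1 - 3.180·0.705882 = 1.855
Σt over all 5·6 pixels = 64217/850 ≈ 75.5494118
V = pitch²·Σt = 1.88²·64217/850 = 267.022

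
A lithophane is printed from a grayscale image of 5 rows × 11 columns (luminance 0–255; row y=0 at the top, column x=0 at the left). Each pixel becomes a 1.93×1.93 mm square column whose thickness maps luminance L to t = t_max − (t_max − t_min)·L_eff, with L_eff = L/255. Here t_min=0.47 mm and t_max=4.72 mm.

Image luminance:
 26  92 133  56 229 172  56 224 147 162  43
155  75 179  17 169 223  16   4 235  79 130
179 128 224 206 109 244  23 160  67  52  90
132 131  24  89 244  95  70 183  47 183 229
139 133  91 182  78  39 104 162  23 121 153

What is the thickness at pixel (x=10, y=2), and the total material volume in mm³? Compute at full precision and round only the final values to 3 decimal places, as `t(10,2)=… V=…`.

t(10,2)=3.220 V=547.560

span = t_max - t_min = 4.72 - 0.47 = 4.250
L(10,2) = 90, L_eff = 90/255 = 0.352941
t(10,2) = 4.72 - 4.250·0.352941 = 3.220
Σt over all 5·11 pixels = 147
V = pitch²·Σt = 1.93²·147 = 547.560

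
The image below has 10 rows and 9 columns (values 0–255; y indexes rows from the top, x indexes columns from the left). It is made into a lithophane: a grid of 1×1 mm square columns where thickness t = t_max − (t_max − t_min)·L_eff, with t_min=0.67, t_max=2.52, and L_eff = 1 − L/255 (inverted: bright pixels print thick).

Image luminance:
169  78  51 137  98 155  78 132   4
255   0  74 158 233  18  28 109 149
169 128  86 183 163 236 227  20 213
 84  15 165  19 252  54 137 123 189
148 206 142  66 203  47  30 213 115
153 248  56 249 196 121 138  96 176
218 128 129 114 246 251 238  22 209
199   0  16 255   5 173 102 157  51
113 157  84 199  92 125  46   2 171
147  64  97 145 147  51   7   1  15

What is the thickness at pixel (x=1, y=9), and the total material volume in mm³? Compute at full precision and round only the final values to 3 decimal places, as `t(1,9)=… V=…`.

span = t_max - t_min = 2.52 - 0.67 = 1.850
L(1,9) = 64, L_eff = 1 - 64/255 = 0.749020 (inverted)
t(1,9) = 2.52 - 1.850·0.749020 = 1.134
Σt over all 10·9 pixels = 360373/2550 ≈ 141.3227451
V = pitch²·Σt = 1²·360373/2550 = 141.323

t(1,9)=1.134 V=141.323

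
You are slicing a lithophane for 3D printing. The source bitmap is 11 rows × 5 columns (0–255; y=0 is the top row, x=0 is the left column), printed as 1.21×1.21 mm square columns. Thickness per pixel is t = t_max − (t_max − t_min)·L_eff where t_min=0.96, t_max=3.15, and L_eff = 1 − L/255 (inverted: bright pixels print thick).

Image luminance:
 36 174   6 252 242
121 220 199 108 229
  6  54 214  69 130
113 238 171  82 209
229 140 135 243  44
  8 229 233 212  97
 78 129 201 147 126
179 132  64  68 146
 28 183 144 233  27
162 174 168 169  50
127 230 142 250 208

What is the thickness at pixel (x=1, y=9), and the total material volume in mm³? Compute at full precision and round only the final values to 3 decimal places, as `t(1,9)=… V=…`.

span = t_max - t_min = 3.15 - 0.96 = 2.190
L(1,9) = 174, L_eff = 1 - 174/255 = 0.317647 (inverted)
t(1,9) = 3.15 - 2.190·0.317647 = 2.454
Σt over all 11·5 pixels = 258346/2125 ≈ 121.5745882
V = pitch²·Σt = 1.21²·258346/2125 = 177.997

t(1,9)=2.454 V=177.997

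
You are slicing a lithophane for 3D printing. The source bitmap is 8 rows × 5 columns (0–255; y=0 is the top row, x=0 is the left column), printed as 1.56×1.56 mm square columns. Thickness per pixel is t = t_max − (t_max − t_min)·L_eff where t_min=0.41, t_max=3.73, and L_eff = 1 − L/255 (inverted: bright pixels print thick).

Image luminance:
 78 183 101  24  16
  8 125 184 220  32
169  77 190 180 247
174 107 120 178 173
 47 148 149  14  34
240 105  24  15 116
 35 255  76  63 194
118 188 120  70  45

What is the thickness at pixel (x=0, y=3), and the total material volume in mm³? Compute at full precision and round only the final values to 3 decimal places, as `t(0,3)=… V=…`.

span = t_max - t_min = 3.73 - 0.41 = 3.320
L(0,3) = 174, L_eff = 1 - 174/255 = 0.317647 (inverted)
t(0,3) = 3.73 - 3.320·0.317647 = 2.675
Σt over all 8·5 pixels = 489836/6375 ≈ 76.8370196
V = pitch²·Σt = 1.56²·489836/6375 = 186.991

t(0,3)=2.675 V=186.991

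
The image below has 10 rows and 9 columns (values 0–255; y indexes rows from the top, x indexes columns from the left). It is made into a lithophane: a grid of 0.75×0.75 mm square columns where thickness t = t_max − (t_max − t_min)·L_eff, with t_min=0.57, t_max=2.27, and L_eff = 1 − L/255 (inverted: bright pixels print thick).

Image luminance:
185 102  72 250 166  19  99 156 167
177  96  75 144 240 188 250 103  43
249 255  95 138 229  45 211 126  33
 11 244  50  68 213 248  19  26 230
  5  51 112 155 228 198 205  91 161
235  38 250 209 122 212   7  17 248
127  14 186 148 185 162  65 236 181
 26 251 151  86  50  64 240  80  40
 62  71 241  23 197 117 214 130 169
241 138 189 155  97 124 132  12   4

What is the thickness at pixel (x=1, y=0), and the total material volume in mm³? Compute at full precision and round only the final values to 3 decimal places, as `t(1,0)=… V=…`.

span = t_max - t_min = 2.27 - 0.57 = 1.700
L(1,0) = 102, L_eff = 1 - 102/255 = 0.600000 (inverted)
t(1,0) = 2.27 - 1.700·0.600000 = 1.250
Σt over all 10·9 pixels = 132.46
V = pitch²·Σt = 0.75²·132.46 = 74.509

t(1,0)=1.250 V=74.509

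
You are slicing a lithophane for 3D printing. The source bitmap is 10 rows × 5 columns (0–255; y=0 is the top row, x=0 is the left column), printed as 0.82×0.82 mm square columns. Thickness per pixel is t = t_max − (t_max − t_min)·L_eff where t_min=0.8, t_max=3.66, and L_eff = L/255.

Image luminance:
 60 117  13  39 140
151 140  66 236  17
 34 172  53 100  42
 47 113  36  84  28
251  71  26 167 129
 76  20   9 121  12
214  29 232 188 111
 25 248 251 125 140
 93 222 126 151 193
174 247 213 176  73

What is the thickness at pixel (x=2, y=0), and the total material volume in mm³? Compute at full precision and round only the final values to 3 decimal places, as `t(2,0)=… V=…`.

span = t_max - t_min = 3.66 - 0.8 = 2.860
L(2,0) = 13, L_eff = 13/255 = 0.050980
t(2,0) = 3.66 - 2.860·0.050980 = 3.514
Σt over all 10·5 pixels = 1503707/12750 ≈ 117.9378039
V = pitch²·Σt = 0.82²·1503707/12750 = 79.301

t(2,0)=3.514 V=79.301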